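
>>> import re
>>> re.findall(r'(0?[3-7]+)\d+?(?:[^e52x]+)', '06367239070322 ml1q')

Pattern: optionally a literal '0', then one or more of a character in [3-7] (captured); then one or more of a digit (lazy); then one or more of any character except [e52x] (non-capturing group).
Scanning left to right: at [0:12] match '063672390703', group 1 = '06367'.
Because there's exactly one group, `findall` drops the full match and keeps group 1 from the one hit.

['06367']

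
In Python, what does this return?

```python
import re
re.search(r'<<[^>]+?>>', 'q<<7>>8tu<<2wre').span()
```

`re.search` tries every starting position until one works.
The match spans [1:6] → '<<7>>'.

(1, 6)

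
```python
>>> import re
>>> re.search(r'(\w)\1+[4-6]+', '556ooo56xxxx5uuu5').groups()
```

('5',)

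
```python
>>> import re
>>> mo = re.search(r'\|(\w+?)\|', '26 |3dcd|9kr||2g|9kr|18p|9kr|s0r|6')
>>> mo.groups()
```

('3dcd',)

`re.search` tries every starting position until one works.
The match spans [3:9] → '|3dcd|'.
Captured: group 1 = '3dcd'.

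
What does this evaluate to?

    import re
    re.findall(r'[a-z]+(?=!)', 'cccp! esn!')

The positive lookaround only admits positions where the adjacent text matches; those characters stay outside the span.
Matches: at [0:4] → 'cccp'; at [6:9] → 'esn'.
Since nothing is captured, `findall` lists the 2 matched substrings directly.

['cccp', 'esn']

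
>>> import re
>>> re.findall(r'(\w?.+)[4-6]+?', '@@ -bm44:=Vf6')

This matches optionally a word character, then one or more of any character (captured); then one or more of a character in [4-6] (lazy).
With a single group, `findall` returns only what that group captured — 1 item.

['@@ -bm44:=Vf']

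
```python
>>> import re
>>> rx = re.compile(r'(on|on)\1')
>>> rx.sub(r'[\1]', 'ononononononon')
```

'[on][on][on]on'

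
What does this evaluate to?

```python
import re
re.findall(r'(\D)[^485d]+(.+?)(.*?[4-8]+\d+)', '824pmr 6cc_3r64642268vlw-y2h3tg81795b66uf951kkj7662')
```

[('p', '4', '642268'), ('v', '8', '1795'), ('b', '5', '1kkj7662')]

Lazy quantifiers expand one character at a time until the remainder of the pattern can match.
`findall` packs the 3 group values into a tuple for every match.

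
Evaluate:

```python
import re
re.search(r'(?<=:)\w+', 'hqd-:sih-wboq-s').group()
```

'sih'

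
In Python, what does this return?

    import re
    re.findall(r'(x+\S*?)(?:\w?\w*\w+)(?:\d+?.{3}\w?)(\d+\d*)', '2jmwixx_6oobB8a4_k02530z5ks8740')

A non-greedy quantifier consumes as few characters as it can — just enough that the remainder of the pattern still matches from where it stops; whatever follows it matches normally.
Multiple groups make `findall` return tuples — one 2-tuple for the one match.

[('xx', '40')]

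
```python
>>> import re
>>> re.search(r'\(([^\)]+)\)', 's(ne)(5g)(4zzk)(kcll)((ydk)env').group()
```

'(ne)'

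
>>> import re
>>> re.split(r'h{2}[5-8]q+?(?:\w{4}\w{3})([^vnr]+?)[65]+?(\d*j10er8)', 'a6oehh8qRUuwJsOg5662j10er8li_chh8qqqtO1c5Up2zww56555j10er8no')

['a6oe', 'g', '662j10er8', 'li_c', 'Up2zww', '6555j10er8', 'no']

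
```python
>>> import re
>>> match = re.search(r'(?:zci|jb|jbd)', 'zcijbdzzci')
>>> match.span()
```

(0, 3)

Unlike `match`, `search` isn't anchored — it looks for the pattern anywhere in the string.
The match spans [0:3] → 'zci'.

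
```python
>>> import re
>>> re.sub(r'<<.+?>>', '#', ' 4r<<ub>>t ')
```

' 4r#t '

`sub` substitutes '#' at each match site.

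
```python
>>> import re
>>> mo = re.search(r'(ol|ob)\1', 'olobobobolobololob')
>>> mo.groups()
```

('ob',)

`\1` is not a pattern — it's the concrete string captured by group 1, re-applied verbatim.
`re.search` scans for the first position where the pattern succeeds.
The match spans [2:6] → 'obob'.
Captured: group 1 = 'ob'.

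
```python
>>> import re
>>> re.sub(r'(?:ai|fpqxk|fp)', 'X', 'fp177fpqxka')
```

'X177Xa'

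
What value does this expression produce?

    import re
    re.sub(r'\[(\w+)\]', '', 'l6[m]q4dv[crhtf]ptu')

'l6q4dvptu'

Every occurrence is swapped for ''.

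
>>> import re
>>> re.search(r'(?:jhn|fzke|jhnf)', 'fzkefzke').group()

The match spans [0:4] → 'fzke'.

'fzke'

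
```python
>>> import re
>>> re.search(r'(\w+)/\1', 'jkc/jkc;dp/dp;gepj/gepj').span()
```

(0, 7)

A backreference is literal: `\1` must see the identical characters the first group matched.
`re.search` tries every starting position until one works.
The match spans [0:7] → 'jkc/jkc'.
Captured: group 1 = 'jkc'.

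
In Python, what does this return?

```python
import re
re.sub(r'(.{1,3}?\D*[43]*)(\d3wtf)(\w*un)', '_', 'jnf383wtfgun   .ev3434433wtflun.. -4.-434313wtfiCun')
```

'__.._'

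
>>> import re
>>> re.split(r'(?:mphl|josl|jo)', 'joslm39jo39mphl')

The regex engine tests alternatives in the order written; an earlier branch that matches wins even if a later one would match more.
Matches to split on: at [0:4] → 'josl'; at [7:9] → 'jo'; at [11:15] → 'mphl'.
Each match becomes a cut point; 4 segments remain.

['', 'm39', '39', '']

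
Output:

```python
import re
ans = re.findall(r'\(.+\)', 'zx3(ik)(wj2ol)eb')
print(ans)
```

['(ik)(wj2ol)']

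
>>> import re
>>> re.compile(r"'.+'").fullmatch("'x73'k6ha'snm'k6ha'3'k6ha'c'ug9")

None

`re.fullmatch` is like wrapping the pattern in `^…$` (in single-line mode).
Here there's no way to consume every character, so the call returns None.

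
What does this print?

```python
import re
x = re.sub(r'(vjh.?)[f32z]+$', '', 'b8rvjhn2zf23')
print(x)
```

b8r

This matches the literal 'vjh', then optionally any character (captured); then one or more of one of [f32z]; then anchored at the end.
Matches: at [3:12] → 'vjhn2zf23'.
Each match is replaced by ''.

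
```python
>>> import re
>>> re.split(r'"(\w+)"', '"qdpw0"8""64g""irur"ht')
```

['', 'qdpw0', '8"', '64g', '', 'irur', 'ht']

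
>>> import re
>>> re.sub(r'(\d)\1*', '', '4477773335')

`\1` is not a pattern — it's the concrete string captured by group 1, re-applied verbatim.
Every occurrence is swapped for ''.

''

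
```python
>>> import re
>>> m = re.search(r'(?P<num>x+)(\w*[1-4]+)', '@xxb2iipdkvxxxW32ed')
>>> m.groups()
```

('xx', 'b2iipdkvxxxW32')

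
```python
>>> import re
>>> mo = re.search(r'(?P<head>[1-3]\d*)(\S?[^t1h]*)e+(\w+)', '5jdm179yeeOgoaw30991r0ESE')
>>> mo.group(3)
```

'Ogoaw30991r0ESE'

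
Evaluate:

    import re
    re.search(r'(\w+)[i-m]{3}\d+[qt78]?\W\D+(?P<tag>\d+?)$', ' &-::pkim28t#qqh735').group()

This matches one or more of a word character (captured); then exactly 3 of a character in [i-m], then one or more of a digit; then optionally one of [qt78], then a non-word character, then one or more of a non-digit; then one or more of a digit (lazy) (captured as 'tag'); then anchored at the end.
The match spans [5:19] → 'pkim28t#qqh735'.

'pkim28t#qqh735'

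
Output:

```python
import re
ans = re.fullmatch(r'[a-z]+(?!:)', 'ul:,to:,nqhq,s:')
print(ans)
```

`re.fullmatch` is like wrapping the pattern in `^…$` (in single-line mode).
Here the string isn't matched end-to-end, so the call returns None.

None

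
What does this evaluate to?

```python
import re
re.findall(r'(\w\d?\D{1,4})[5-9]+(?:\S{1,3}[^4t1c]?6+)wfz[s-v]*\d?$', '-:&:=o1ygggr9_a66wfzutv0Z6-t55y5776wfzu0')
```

This matches a word character, then optionally a digit, then 1 to 4 of a non-digit (captured); then one or more of a character in [5-9]; then 1 to 3 of a non-whitespace character, then optionally any character except [4t1c], then one or more of the literal '6' (non-capturing group); then the literal 'wfz', then zero or more of a character in [s-v], then optionally a digit; then anchored at the end.
One capturing group, so `findall` returns just the captured substring from the one match — 1 in all.

['Z6-t']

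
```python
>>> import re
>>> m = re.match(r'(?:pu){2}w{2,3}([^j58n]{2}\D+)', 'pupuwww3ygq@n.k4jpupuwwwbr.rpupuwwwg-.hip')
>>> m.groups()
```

('3ygq@n.k',)

This matches the literal 'pu' repeated 2 times, then 2 to 3 of a literal 'w'; then exactly 2 of any character except [j58n], then one or more of a non-digit (captured).
`re.match` won't scan ahead — the pattern has to work from the very first character.
The match spans [0:15] → 'pupuwww3ygq@n.k'.
Captured: group 1 = '3ygq@n.k'.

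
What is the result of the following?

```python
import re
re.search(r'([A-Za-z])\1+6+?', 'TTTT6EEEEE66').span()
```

(0, 5)

The backreference `\1` re-matches whatever the first group consumed, character for character.
`re.search` scans for the first position where the pattern succeeds.
The match spans [0:5] → 'TTTT6'.
Captured: group 1 = 'T'.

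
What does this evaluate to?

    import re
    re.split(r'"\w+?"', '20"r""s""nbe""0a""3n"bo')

['20', '', '', '', '', 'bo']

Matches to split on: at [2:5] → '"r"'; at [5:8] → '"s"'; at [8:13] → '"nbe"'; at [13:17] → '"0a"'; at [17:21] → '"3n"'.
`split` removes every match and returns the 6 fragments in between.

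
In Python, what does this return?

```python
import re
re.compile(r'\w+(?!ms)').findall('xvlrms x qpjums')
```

['xvlrms', 'x', 'qpjums']

`(?!…)`/`(?<!…)` only lets a position through if the neighbouring text does NOT match; no characters are consumed.
Matches: at [0:6] → 'xvlrms'; at [7:8] → 'x'; at [9:15] → 'qpjums'.
No capturing groups, so `findall` returns the 3 full match strings.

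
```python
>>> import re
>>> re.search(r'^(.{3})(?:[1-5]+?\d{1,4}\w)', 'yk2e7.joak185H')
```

None

Here the pattern never matches, so the call returns None.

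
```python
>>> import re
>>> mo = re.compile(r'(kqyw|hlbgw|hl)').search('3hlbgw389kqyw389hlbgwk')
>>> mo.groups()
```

('hlbgw',)

The match spans [1:6] → 'hlbgw'.
Captured: group 1 = 'hlbgw'.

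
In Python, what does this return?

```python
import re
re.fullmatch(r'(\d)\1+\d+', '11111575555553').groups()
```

('1',)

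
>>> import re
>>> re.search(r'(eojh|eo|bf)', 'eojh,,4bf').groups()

('eojh',)

The match spans [0:4] → 'eojh'.
Captured: group 1 = 'eojh'.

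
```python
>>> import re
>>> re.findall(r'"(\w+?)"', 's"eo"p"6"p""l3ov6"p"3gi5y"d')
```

Walking the string: at [1:5] match '"eo"', group 1 = 'eo'; at [6:9] match '"6"', group 1 = '6'; at [11:18] match '"l3ov6"', group 1 = 'l3ov6'; at [19:26] match '"3gi5y"', group 1 = '3gi5y'.
One capturing group, so `findall` returns just the captured substring from each match — 4 in all.

['eo', '6', 'l3ov6', '3gi5y']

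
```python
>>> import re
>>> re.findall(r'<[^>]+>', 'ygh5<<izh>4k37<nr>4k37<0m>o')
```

['<<izh>', '<nr>', '<0m>']

Matches: at [4:10] → '<<izh>'; at [14:18] → '<nr>'; at [22:26] → '<0m>'.
With no groups in the pattern, `findall` gives back each whole match — 3 here.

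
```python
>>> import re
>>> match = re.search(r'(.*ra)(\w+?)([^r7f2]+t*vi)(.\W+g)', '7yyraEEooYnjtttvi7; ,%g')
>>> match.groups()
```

('7yyra', 'E', 'EooYnjtttvi', '7; ,%g')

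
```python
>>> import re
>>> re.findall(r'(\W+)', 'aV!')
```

This matches one or more of a non-word character (captured).
Scanning left to right: at [2:3] match '!', group 1 = '!'.
`findall` collects group 1 from the one match (1 total).

['!']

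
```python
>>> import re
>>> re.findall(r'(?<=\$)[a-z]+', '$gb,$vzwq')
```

['gb', 'vzwq']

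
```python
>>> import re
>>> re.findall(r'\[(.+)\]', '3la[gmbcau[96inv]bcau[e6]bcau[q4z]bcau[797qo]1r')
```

['gmbcau[96inv]bcau[e6]bcau[q4z]bcau[797qo']

One capturing group, so `findall` returns just the captured substring from the one match — 1 in all.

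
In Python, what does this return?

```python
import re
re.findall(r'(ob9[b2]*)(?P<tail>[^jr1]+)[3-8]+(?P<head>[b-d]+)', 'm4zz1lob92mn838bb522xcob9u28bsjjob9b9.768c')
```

[('ob92', 'mn838bb522xcob9u2', 'b'), ('ob9b', '9.76', 'c')]

Pattern: the literal 'ob9', then zero or more of one of [b2] (captured); then one or more of any character except [jr1] (captured as 'tail'); then one or more of a character in [3-8]; then one or more of a character in [b-d] (captured as 'head').
Walking the string: at [6:29] match 'ob92mn838bb522xcob9u28b', groups = ('ob92', 'mn838bb522xcob9u2', 'b'); at [32:42] match 'ob9b9.768c', groups = ('ob9b', '9.76', 'c').
With 3 capturing groups, `findall` returns a 3-tuple per match.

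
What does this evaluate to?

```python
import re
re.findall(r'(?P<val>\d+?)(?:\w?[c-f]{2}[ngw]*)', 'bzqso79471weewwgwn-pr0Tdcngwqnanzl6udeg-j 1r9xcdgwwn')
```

['79471', '0', '6', '9']

Because there's exactly one group, `findall` drops the full match and keeps group 1 from each hit.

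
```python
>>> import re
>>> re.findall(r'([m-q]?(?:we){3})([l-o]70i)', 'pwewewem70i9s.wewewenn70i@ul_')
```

[('pwewewe', 'm70i')]

Pattern: optionally a character in [m-q], then the literal 'we' repeated 3 times (captured); then a character in [l-o], then the literal '70i' (captured).
Matches: at [0:11] match 'pwewewem70i', groups = ('pwewewe', 'm70i').
`findall` packs the 2 group values into a tuple for every match.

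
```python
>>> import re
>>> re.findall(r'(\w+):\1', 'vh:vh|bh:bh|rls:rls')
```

['vh', 'bh', 'rls']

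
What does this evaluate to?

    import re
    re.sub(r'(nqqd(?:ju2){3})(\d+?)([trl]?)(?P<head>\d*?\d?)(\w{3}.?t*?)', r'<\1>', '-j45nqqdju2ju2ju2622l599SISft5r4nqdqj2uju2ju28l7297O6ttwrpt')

'-j45<nqqdju2ju2ju2>9SISft5r4nqdqj2uju2ju28l7297O6ttwrpt'

The `?` after the quantifier makes it lazy — it takes as little as possible before letting the rest of the pattern try.
Each match is replaced using the text its own group 1 captured.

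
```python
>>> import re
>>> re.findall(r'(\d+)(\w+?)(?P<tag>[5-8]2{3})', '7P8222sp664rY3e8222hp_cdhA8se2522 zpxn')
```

[('7', 'P', '8222'), ('664', 'rY3e', '8222')]

3 groups means each result is a tuple of 3 captured strings — 2 here.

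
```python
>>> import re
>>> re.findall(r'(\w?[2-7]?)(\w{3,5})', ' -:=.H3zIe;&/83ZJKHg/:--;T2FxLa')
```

This matches optionally a word character, then optionally a character in [2-7] (captured); then 3 to 5 of a word character (captured).
Matches: at [5:10] match 'H3zIe', groups = ('H3', 'zIe'); at [13:20] match '83ZJKHg', groups = ('83', 'ZJKHg'); at [25:31] match 'T2FxLa', groups = ('T2', 'FxLa').
`findall` packs the 2 group values into a tuple for every match.

[('H3', 'zIe'), ('83', 'ZJKHg'), ('T2', 'FxLa')]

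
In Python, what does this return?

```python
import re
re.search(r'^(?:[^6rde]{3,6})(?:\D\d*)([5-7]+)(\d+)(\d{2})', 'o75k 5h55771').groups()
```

This matches anchored at the start of the string; then 3 to 6 of any character except [6rde] (non-capturing group); then a non-digit, then zero or more of a digit (non-capturing group); then one or more of a character in [5-7] (captured); then one or more of a digit (captured); then exactly 2 of a digit (captured).
Unlike `match`, `search` isn't anchored — it looks for the pattern anywhere in the string.
The match spans [0:12] → 'o75k 5h55771'.
Captured: group 1 = '5', group 2 = '7', group 3 = '71'.

('5', '7', '71')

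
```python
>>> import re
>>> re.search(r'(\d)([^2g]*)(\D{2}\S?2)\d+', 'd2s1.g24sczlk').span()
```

(1, 8)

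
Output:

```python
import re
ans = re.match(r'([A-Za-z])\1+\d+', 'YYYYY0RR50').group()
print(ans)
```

YYYYY0

A backreference is literal: `\1` must see the identical characters the first group matched.
`re.match` won't scan ahead — the pattern has to work from the very first character.
The match spans [0:6] → 'YYYYY0'.
Captured: group 1 = 'Y'.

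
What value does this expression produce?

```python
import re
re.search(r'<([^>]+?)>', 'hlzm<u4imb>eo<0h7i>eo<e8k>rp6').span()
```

The match spans [4:11] → '<u4imb>'.

(4, 11)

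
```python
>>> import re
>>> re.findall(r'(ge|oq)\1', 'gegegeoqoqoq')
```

['ge', 'oq']

The backreference `\1` re-matches whatever the first group consumed, character for character.
Matches: at [0:4] match 'gege', group 1 = 'ge'; at [6:10] match 'oqoq', group 1 = 'oq'.
With a single group, `findall` returns only what that group captured — 2 items.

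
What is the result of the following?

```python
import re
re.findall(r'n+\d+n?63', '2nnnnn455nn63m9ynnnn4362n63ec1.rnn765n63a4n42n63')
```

['nnnn4362n63', 'nn765n63', 'n42n63']

No capturing groups, so `findall` returns the 3 full match strings.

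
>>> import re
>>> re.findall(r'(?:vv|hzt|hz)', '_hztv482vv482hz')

Alternation tries branches left to right and keeps the first one that lets the overall match succeed at that position.
Scanning left to right: at [1:4] → 'hzt'; at [8:10] → 'vv'; at [13:15] → 'hz'.
Since nothing is captured, `findall` lists the 3 matched substrings directly.

['hzt', 'vv', 'hz']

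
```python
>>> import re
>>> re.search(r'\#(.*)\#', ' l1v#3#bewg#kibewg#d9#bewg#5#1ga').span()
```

The match spans [4:29] → '#3#bewg#kibewg#d9#bewg#5#'.

(4, 29)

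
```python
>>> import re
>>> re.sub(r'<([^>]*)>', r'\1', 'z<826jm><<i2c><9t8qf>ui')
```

'z826jm<i2c9t8qfui'

Matches: at [1:8] → '<826jm>'; at [8:14] → '<<i2c>'; at [14:21] → '<9t8qf>'.
`\1` in the replacement pulls in group 1's text for each match.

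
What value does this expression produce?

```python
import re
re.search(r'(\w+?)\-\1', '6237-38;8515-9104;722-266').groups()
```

`\1` is not a pattern — it's the concrete string captured by group 1, re-applied verbatim.
`re.search` tries every starting position until one works.
The match spans [20:23] → '2-2'.
Captured: group 1 = '2'.

('2',)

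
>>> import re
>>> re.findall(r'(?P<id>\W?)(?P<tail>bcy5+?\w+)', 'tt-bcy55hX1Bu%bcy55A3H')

This matches optionally a non-word character (captured as 'id'); then the literal 'bcy', then one or more of a literal '5' (lazy), then one or more of a word character (captured as 'tail').
Matches: at [2:13] match '-bcy55hX1Bu', groups = ('-', 'bcy55hX1Bu'); at [13:22] match '%bcy55A3H', groups = ('%', 'bcy55A3H').
`findall` packs the 2 group values into a tuple for every match.

[('-', 'bcy55hX1Bu'), ('%', 'bcy55A3H')]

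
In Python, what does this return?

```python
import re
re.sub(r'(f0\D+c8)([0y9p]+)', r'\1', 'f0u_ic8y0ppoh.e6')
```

'f0u_ic8oh.e6'

This matches the literal 'f0', then one or more of a non-digit, then the literal 'c8' (captured); then one or more of one of [0y9p] (captured).
Matches: at [0:11] → 'f0u_ic8y0pp'.
The replacement refers to a captured group, so each match is rewritten using its own captured text.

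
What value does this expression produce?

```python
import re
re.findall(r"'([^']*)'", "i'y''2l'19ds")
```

Walking the string: at [1:4] match "'y'", group 1 = 'y'; at [4:8] match "'2l'", group 1 = '2l'.
With a single group, `findall` returns only what that group captured — 2 items.

['y', '2l']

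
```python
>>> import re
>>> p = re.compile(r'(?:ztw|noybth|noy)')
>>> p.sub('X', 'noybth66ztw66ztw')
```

'X66X66X'

`|` is ordered: at each position the engine commits to the first alternative that works.
Matches: at [0:6] → 'noybth'; at [8:11] → 'ztw'; at [13:16] → 'ztw'.
`sub` substitutes 'X' at each match site.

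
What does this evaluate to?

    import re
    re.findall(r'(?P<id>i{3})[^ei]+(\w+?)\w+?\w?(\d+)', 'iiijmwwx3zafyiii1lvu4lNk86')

[('iii', 'i', '1')]

A non-greedy quantifier consumes as few characters as it can — just enough that the remainder of the pattern still matches from where it stops; whatever follows it matches normally.
`findall` packs the 3 group values into a tuple for every match.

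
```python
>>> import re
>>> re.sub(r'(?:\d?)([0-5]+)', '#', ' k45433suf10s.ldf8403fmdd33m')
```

This matches optionally a digit (non-capturing group); then one or more of a character in [0-5] (captured).
Matches: at [2:7] → '45433'; at [10:12] → '10'; at [17:21] → '8403'; at [25:27] → '33'.
`sub` substitutes '#' at each match site.

' k#suf#s.ldf#fmdd#m'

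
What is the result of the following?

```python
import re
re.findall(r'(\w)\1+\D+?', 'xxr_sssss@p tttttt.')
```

`\1` is not a pattern — it's the concrete string captured by group 1, re-applied verbatim.
Scanning left to right: at [0:3] match 'xxr', group 1 = 'x'; at [4:10] match 'sssss@', group 1 = 's'; at [12:19] match 'tttttt.', group 1 = 't'.
One capturing group, so `findall` returns just the captured substring from each match — 3 in all.

['x', 's', 't']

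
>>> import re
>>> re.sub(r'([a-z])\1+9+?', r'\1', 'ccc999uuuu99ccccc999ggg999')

'c99u9c99g99'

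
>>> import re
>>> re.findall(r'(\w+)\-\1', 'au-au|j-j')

['au', 'j']

A backreference is literal: `\1` must see the identical characters the first group matched.
One capturing group, so `findall` returns just the captured substring from each match — 2 in all.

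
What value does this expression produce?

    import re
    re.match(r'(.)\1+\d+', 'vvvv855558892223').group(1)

'v'

After group 1 captures some text, `\1` only succeeds where that same text appears again.
`re.match` won't scan ahead — the pattern has to work from the very first character.
The match spans [0:16] → 'vvvv855558892223'.
Captured: group 1 = 'v'.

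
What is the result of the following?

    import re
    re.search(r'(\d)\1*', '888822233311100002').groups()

The match spans [0:4] → '8888'.
Captured: group 1 = '8'.

('8',)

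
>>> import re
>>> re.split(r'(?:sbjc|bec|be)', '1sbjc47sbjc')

['1', '47', '']

Matches to split on: at [1:5] → 'sbjc'; at [7:11] → 'sbjc'.
`split` removes every match and returns the 3 fragments in between.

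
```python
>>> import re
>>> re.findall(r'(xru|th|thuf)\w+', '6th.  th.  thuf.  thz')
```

['th', 'th']

Matches: at [11:15] match 'thuf', group 1 = 'th'; at [18:21] match 'thz', group 1 = 'th'.
One capturing group, so `findall` returns just the captured substring from each match — 2 in all.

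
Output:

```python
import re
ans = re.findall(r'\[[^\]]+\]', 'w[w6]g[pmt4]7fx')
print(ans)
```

Scanning left to right: at [1:5] → '[w6]'; at [6:12] → '[pmt4]'.
Since nothing is captured, `findall` lists the 2 matched substrings directly.

['[w6]', '[pmt4]']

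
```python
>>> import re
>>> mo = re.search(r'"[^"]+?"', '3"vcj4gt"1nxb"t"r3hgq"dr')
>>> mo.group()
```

'"vcj4gt"'

Unlike `match`, `search` isn't anchored — it looks for the pattern anywhere in the string.
The match spans [1:9] → '"vcj4gt"'.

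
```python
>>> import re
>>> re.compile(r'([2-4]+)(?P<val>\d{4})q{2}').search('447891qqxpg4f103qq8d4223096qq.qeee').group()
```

Pattern: one or more of a character in [2-4] (captured); then exactly 4 of a digit (captured as 'val'); then exactly 2 of a literal 'q'.
`search` walks the string left to right and returns the first match it finds.
The match spans [0:8] → '447891qq'.
Captured: group 1 = '44', group 2 = '7891'.

'447891qq'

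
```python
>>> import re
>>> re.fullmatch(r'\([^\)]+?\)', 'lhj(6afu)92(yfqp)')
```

`re.fullmatch` requires the pattern to consume the entire string.
Here the pattern can't cover the whole string, so the call returns None.

None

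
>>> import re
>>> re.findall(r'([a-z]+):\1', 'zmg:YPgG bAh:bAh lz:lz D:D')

['lz']

The backreference `\1` re-matches whatever the first group consumed, character for character.
Matches: at [17:22] match 'lz:lz', group 1 = 'lz'.
With a single group, `findall` returns only what that group captured — 1 item.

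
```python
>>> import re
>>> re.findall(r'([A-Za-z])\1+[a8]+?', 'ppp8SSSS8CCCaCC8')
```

['p', 'S', 'C', 'C']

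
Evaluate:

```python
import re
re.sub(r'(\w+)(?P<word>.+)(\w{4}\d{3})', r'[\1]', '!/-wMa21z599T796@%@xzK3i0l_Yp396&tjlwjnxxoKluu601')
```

'!/-[wMa21z599T796]'

`\1` in the replacement pulls in group 1's text for each match.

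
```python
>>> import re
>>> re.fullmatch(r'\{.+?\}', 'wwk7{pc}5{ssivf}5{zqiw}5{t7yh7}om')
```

`re.fullmatch` requires the pattern to consume the entire string.
Here the pattern can't cover the whole string, so the call returns None.

None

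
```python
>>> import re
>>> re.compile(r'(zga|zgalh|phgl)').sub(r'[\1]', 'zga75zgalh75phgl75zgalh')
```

'[zga]75[zga]lh75[phgl]75[zga]lh'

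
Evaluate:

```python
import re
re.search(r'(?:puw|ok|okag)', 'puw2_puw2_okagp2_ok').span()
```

The match spans [0:3] → 'puw'.

(0, 3)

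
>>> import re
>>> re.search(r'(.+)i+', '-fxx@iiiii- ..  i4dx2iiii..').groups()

('-fxx@iiiii- ..  i4dx2iii',)

This matches one or more of any character (captured); then one or more of a literal 'i'.
`re.search` tries every starting position until one works.
The match spans [0:25] → '-fxx@iiiii- ..  i4dx2iiii'.
Captured: group 1 = '-fxx@iiiii- ..  i4dx2iii'.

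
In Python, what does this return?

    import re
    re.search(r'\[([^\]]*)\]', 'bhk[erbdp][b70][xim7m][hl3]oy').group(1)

'erbdp'

`re.search` tries every starting position until one works.
The match spans [3:10] → '[erbdp]'.
Captured: group 1 = 'erbdp'.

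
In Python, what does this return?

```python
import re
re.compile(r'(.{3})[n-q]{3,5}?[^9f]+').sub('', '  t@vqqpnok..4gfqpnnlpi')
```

'  fqpnnlpi'

Each match is replaced by ''.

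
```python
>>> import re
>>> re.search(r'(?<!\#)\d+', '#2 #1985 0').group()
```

The negative lookahead/lookbehind blocks any match where the forbidden context is present.
The match spans [5:8] → '985'.

'985'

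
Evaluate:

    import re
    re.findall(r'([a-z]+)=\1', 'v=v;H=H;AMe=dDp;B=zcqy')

A backreference is literal: `\1` must see the identical characters the first group matched.
Scanning left to right: at [0:3] match 'v=v', group 1 = 'v'.
With a single group, `findall` returns only what that group captured — 1 item.

['v']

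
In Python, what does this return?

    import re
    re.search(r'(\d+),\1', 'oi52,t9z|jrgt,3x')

After group 1 captures some text, `\1` only succeeds where that same text appears again.
Here the pattern never matches, so the call returns None.

None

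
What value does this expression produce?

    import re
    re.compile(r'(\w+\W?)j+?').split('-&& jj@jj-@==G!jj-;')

['-&& ', 'jj@', 'j-@==', 'G!', 'j-;']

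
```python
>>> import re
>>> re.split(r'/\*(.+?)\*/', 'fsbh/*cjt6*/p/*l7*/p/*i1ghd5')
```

['fsbh', 'cjt6', 'p', 'l7', 'p/*i1ghd5']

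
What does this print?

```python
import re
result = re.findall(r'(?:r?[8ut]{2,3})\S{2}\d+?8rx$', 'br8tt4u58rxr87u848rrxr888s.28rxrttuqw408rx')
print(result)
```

['rttuqw408rx']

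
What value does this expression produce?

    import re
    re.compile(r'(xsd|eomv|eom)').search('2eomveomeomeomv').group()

'eomv'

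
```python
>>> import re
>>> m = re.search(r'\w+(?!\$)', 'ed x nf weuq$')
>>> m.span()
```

(0, 2)

The negative lookaround is zero-width — it rules out positions where the adjacent text would match, without consuming anything.
The match spans [0:2] → 'ed'.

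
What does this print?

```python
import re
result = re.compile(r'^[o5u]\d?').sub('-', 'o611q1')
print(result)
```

-11q1

Every occurrence is swapped for '-'.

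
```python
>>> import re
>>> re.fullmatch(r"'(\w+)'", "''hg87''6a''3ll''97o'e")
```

None

`re.fullmatch` requires the pattern to consume the entire string.
Here the string isn't matched end-to-end, so the call returns None.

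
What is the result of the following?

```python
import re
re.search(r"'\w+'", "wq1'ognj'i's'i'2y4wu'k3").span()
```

The match spans [3:9] → "'ognj'".

(3, 9)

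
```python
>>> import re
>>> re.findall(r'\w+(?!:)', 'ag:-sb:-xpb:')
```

A negative assertion filters positions out without eating any characters.
`findall` yields the raw match text (3 of them) because the pattern has no groups.

['a', 's', 'xp']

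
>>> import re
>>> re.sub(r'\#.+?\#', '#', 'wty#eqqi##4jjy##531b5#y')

Every occurrence is swapped for '#'.

'wty###y'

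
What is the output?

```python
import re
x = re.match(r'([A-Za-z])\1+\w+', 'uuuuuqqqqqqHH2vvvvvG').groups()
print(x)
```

('u',)

The backreference `\1` re-matches whatever the first group consumed, character for character.
With `match`, the pattern is implicitly anchored at the beginning.
The match spans [0:20] → 'uuuuuqqqqqqHH2vvvvvG'.
Captured: group 1 = 'u'.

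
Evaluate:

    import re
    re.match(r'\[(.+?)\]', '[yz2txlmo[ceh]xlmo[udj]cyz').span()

`re.match` only tries the pattern at the start of the string.
The match spans [0:14] → '[yz2txlmo[ceh]'.

(0, 14)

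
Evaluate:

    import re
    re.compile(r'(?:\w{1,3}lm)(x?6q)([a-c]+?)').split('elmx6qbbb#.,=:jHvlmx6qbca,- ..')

['', 'x6q', 'b', 'bb#.,=:', 'x6q', 'b', 'ca,- ..']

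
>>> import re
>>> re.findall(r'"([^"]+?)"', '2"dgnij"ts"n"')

['dgnij', 'n']

With a single group, `findall` returns only what that group captured — 2 items.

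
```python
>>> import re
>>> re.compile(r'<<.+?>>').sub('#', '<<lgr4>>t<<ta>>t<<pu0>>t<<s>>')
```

A non-greedy quantifier consumes as few characters as it can — just enough that the remainder of the pattern still matches from where it stops; whatever follows it matches normally.
Every occurrence is swapped for '#'.

'#t#t#t#'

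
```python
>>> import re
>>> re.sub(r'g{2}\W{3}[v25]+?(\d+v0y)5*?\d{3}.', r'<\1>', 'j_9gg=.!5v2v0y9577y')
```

The pattern matches exactly 2 of a literal 'g', then exactly 3 of a non-word character; then one or more of one of [v25] (lazy); then one or more of a digit, then the literal 'v0y' (captured); then zero or more of the literal '5' (lazy), then exactly 3 of a digit, then any character.
Matches: at [3:18] → 'gg=.!5v2v0y9577'.
`\1` in the replacement pulls in group 1's text for each match.

'j_9<2v0y>y'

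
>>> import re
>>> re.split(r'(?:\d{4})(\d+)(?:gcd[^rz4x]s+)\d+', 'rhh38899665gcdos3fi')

['rhh', '9665', 'fi']

The pattern matches exactly 4 of a digit (non-capturing group); then one or more of a digit (captured); then the literal 'gcd', then any character except [rz4x], then one or more of the literal 's' (non-capturing group); then one or more of a digit.
Matches to split on: at [3:17] → '38899665gcdos3'.
The group in the pattern means `split` returns the separators' captures alongside the pieces.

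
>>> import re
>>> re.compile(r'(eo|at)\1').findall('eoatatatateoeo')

['at', 'at', 'eo']

The backreference `\1` re-matches whatever the first group consumed, character for character.
Because there's exactly one group, `findall` drops the full match and keeps group 1 from each hit.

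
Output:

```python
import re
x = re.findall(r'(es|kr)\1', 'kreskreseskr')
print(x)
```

`\1` is not a pattern — it's the concrete string captured by group 1, re-applied verbatim.
Matches: at [6:10] match 'eses', group 1 = 'es'.
With a single group, `findall` returns only what that group captured — 1 item.

['es']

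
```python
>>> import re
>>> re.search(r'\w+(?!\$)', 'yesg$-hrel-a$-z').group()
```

Because the assertion is negative and zero-width, positions next to the forbidden text are skipped.
Unlike `match`, `search` isn't anchored — it looks for the pattern anywhere in the string.
The match spans [0:3] → 'yes'.

'yes'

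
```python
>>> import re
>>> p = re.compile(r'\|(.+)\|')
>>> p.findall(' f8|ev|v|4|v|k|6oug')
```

Scanning left to right: at [3:15] match '|ev|v|4|v|k|', group 1 = 'ev|v|4|v|k'.
One capturing group, so `findall` returns just the captured substring from the one match — 1 in all.

['ev|v|4|v|k']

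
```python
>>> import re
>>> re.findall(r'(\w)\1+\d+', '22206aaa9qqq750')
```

`\1` has to match the exact text group 1 already captured.
Matches: at [0:5] match '22206', group 1 = '2'; at [5:9] match 'aaa9', group 1 = 'a'; at [9:15] match 'qqq750', group 1 = 'q'.
With a single group, `findall` returns only what that group captured — 3 items.

['2', 'a', 'q']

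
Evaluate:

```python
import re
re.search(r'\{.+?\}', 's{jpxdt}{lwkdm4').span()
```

(1, 8)

The match spans [1:8] → '{jpxdt}'.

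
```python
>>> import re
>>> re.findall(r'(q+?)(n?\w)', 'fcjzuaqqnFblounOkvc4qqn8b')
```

[('q', 'q'), ('q', 'q')]

Pattern: one or more of a literal 'q' (lazy) (captured); then optionally a literal 'n', then a word character (captured).
Matches: at [6:8] match 'qq', groups = ('q', 'q'); at [20:22] match 'qq', groups = ('q', 'q').
Multiple groups make `findall` return tuples — one 2-tuple for each match.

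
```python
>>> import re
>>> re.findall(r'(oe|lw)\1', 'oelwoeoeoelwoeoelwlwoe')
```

['oe', 'oe', 'lw']

After group 1 captures some text, `\1` only succeeds where that same text appears again.
With a single group, `findall` returns only what that group captured — 3 items.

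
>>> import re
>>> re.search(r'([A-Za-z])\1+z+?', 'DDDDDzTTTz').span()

(0, 6)

The backreference `\1` re-matches whatever the first group consumed, character for character.
Unlike `match`, `search` isn't anchored — it looks for the pattern anywhere in the string.
The match spans [0:6] → 'DDDDDz'.
Captured: group 1 = 'D'.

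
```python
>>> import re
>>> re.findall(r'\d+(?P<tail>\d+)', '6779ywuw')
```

['9']

This matches one or more of a digit; then one or more of a digit (captured as 'tail').
Walking the string: at [0:4] match '6779', group 1 = '9'.
One capturing group, so `findall` returns just the captured substring from the one match — 1 in all.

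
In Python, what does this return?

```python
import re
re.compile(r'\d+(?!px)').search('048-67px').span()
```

(0, 3)

The negative lookahead/lookbehind blocks any match where the forbidden context is present.
`re.search` tries every starting position until one works.
The match spans [0:3] → '048'.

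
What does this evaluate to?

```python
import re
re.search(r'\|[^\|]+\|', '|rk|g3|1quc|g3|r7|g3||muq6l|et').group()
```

The match spans [0:4] → '|rk|'.

'|rk|'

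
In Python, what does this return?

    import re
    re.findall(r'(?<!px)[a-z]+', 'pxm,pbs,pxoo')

['pxm', 'pbs', 'pxoo']

The negative lookahead/lookbehind blocks any match where the forbidden context is present.
`findall` yields the raw match text (3 of them) because the pattern has no groups.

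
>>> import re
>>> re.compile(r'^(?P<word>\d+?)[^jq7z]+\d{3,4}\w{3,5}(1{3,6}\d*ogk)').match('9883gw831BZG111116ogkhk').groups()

('9', '1116ogk')

Pattern: anchored at the start of the string; then one or more of a digit (lazy) (captured as 'word'); then one or more of any character except [jq7z], then 3 to 4 of a digit, then 3 to 5 of a word character; then 3 to 6 of the literal '1', then zero or more of a digit, then the literal 'ogk' (captured).
Lazy quantifiers expand one character at a time until the remainder of the pattern can match.
`re.match` won't scan ahead — the pattern has to work from the very first character.
The match spans [0:21] → '9883gw831BZG111116ogk'.
Captured: group 1 = '9', group 2 = '1116ogk'.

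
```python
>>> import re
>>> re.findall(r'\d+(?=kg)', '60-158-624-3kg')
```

['3']

The lookaround is zero-width — it requires the adjacent text to match without consuming it, so the asserted text isn't part of the match.
Scanning left to right: at [11:12] → '3'.
Since nothing is captured, `findall` lists the 1 matched substring directly.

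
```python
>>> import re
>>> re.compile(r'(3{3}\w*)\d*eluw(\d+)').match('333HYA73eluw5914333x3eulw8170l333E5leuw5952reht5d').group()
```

`match` is anchored at position 0; if the pattern doesn't fit there, it returns None.
The match spans [0:19] → '333HYA73eluw5914333'.

'333HYA73eluw5914333'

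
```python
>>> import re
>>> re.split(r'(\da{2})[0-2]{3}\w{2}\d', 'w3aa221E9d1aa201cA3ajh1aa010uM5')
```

The pattern matches a digit, then exactly 2 of the literal 'a' (captured); then exactly 3 of a character in [0-2], then exactly 2 of a word character; then a digit.
Matches to split on: at [10:19] → '1aa201cA3'; at [22:31] → '1aa010uM5'.
The group in the pattern means `split` returns the separators' captures alongside the pieces.

['w3aa221E9d', '1aa', 'ajh', '1aa', '']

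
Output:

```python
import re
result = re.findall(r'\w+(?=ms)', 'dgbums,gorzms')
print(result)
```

['dgbu', 'gorz']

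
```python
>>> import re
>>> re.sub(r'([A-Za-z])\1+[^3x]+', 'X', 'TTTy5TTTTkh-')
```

'X'

`\1` is not a pattern — it's the concrete string captured by group 1, re-applied verbatim.
Matches: at [0:12] → 'TTTy5TTTTkh-'.
Each match is replaced by 'X'.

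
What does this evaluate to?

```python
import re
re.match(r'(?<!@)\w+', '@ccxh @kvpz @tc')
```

None

`(?!…)`/`(?<!…)` only lets a position through if the neighbouring text does NOT match; no characters are consumed.
`re.match` only tries the pattern at the start of the string.
Here the pattern fails at index 0, so the call returns None.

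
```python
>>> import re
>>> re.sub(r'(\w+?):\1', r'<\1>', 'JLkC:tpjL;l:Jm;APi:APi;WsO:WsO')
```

The backreference `\1` re-matches whatever the first group consumed, character for character.
Matches: at [15:22] → 'APi:APi'; at [23:30] → 'WsO:WsO'.
The replacement refers to a captured group, so each match is rewritten using its own captured text.

'JLkC:tpjL;l:Jm;<APi>;<WsO>'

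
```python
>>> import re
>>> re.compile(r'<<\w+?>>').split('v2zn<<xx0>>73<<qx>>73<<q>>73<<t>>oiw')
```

Matches to split on: at [4:11] → '<<xx0>>'; at [13:19] → '<<qx>>'; at [21:26] → '<<q>>'; at [28:33] → '<<t>>'.
Each match becomes a cut point; 5 segments remain.

['v2zn', '73', '73', '73', 'oiw']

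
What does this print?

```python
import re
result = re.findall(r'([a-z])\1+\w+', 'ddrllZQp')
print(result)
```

['d']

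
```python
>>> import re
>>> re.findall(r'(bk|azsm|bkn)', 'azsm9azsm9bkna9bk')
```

['azsm', 'azsm', 'bk', 'bk']

`|` is ordered: at each position the engine commits to the first alternative that works.
Scanning left to right: at [0:4] match 'azsm', group 1 = 'azsm'; at [5:9] match 'azsm', group 1 = 'azsm'; at [10:12] match 'bk', group 1 = 'bk'; at [15:17] match 'bk', group 1 = 'bk'.
Because there's exactly one group, `findall` drops the full match and keeps group 1 from each hit.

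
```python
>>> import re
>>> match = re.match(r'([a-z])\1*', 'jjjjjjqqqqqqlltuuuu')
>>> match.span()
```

(0, 6)

`re.match` only tries the pattern at the start of the string.
The match spans [0:6] → 'jjjjjj'.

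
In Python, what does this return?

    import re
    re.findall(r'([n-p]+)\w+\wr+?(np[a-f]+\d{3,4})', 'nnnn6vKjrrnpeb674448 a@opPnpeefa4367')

`findall` packs the 2 group values into a tuple for every match.

[('nnnn', 'npeb6744')]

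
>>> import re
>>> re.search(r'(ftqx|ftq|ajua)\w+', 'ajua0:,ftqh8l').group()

The match spans [0:5] → 'ajua0'.

'ajua0'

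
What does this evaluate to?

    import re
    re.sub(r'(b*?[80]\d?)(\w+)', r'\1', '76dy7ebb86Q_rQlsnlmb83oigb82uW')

This matches zero or more of the literal 'b' (lazy), then one of [80], then optionally a digit (captured); then one or more of a word character (captured).
`\1` in the replacement pulls in group 1's text for each match.

'76dy7ebb86'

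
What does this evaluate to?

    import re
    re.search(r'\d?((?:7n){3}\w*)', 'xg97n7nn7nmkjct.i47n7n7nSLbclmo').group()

The pattern matches optionally a digit; then the literal '7n' repeated 3 times, then zero or more of a word character (captured).
Unlike `match`, `search` isn't anchored — it looks for the pattern anywhere in the string.
The match spans [17:31] → '47n7n7nSLbclmo'.
Captured: group 1 = '7n7n7nSLbclmo'.

'47n7n7nSLbclmo'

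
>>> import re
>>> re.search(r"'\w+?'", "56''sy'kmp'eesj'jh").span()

(3, 7)

`re.search` scans for the first position where the pattern succeeds.
The match spans [3:7] → "'sy'".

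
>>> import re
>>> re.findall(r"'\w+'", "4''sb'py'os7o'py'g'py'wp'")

Matches: at [2:6] → "'sb'"; at [8:14] → "'os7o'"; at [16:19] → "'g'"; at [21:25] → "'wp'".
Since nothing is captured, `findall` lists the 4 matched substrings directly.

["'sb'", "'os7o'", "'g'", "'wp'"]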